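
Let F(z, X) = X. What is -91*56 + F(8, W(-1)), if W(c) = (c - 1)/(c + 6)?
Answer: -25482/5 ≈ -5096.4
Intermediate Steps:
W(c) = (-1 + c)/(6 + c)
-91*56 + F(8, W(-1)) = -91*56 + (-1 - 1)/(6 - 1) = -5096 - 2/5 = -5096 + (⅕)*(-2) = -5096 - ⅖ = -25482/5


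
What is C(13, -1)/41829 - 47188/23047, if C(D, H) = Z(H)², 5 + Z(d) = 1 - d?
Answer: -657873143/321344321 ≈ -2.0473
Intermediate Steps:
Z(d) = -4 - d (Z(d) = -5 + (1 - d) = -4 - d)
C(D, H) = (-4 - H)²
C(13, -1)/41829 - 47188/23047 = (4 - 1)²/41829 - 47188/23047 = 3²*(1/41829) - 47188*1/23047 = 9*(1/41829) - 47188/23047 = 3/13943 - 47188/23047 = -657873143/321344321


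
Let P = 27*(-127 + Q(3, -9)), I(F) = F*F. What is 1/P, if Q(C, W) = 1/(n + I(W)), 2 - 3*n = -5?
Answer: -250/857169 ≈ -0.00029166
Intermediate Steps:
I(F) = F²
n = 7/3 (n = ⅔ - ⅓*(-5) = ⅔ + 5/3 = 7/3 ≈ 2.3333)
Q(C, W) = 1/(7/3 + W²)
P = -857169/250 (P = 27*(-127 + 3/(7 + 3*(-9)²)) = 27*(-127 + 3/(7 + 3*81)) = 27*(-127 + 3/(7 + 243)) = 27*(-127 + 3/250) = 27*(-31747/250) = -857169/250 ≈ -3428.7)
1/P = 1/(-857169/250) = -250/857169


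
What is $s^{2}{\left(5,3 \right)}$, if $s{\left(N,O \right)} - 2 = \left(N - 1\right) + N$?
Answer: $121$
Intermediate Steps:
$s{\left(N,O \right)} = 1 + 2 N$ ($s{\left(N,O \right)} = 2 + \left(\left(N - 1\right) + N\right) = 2 + \left(\left(-1 + N\right) + N\right) = 2 + \left(-1 + 2 N\right) = 1 + 2 N$)
$s^{2}{\left(5,3 \right)} = \left(1 + 2 \cdot 5\right)^{2} = \left(1 + 10\right)^{2} = 11^{2} = 121$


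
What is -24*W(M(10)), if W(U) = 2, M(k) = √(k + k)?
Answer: -48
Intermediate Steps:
M(k) = √2*√k (M(k) = √(2*k) = √2*√k)
-24*W(M(10)) = -24*2 = -48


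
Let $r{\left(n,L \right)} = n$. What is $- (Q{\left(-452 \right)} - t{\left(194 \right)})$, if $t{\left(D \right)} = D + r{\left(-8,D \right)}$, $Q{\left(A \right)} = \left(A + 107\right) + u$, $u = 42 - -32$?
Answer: $457$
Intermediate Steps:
$u = 74$ ($u = 42 + 32 = 74$)
$Q{\left(A \right)} = 181 + A$ ($Q{\left(A \right)} = \left(A + 107\right) + 74 = \left(107 + A\right) + 74 = 181 + A$)
$t{\left(D \right)} = -8 + D$ ($t{\left(D \right)} = D - 8 = -8 + D$)
$- (Q{\left(-452 \right)} - t{\left(194 \right)}) = - (\left(181 - 452\right) - \left(-8 + 194\right)) = - (-271 - 186) = \left(-1\right) \left(-457\right) = 457$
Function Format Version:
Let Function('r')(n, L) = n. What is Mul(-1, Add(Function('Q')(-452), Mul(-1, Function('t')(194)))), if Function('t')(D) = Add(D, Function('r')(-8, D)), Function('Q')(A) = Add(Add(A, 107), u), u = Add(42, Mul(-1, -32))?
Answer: 457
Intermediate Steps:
u = 74 (u = Add(42, 32) = 74)
Function('Q')(A) = Add(181, A) (Function('Q')(A) = Add(Add(A, 107), 74) = Add(Add(107, A), 74) = Add(181, A))
Function('t')(D) = Add(-8, D) (Function('t')(D) = Add(D, -8) = Add(-8, D))
Mul(-1, Add(Function('Q')(-452), Mul(-1, Function('t')(194)))) = Mul(-1, Add(Add(181, -452), Mul(-1, Add(-8, 194)))) = Mul(-1, Add(-271, Mul(-1, 186))) = Mul(-1, Add(-271, -186)) = Mul(-1, -457) = 457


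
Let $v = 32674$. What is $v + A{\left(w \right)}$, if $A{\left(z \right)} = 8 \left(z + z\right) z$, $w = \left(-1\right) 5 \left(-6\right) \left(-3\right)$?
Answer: $162274$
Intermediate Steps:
$w = -90$ ($w = \left(-5\right) \left(-6\right) \left(-3\right) = 30 \left(-3\right) = -90$)
$A{\left(z \right)} = 16 z^{2}$ ($A{\left(z \right)} = 8 \cdot 2 z z = 16 z z = 16 z^{2}$)
$v + A{\left(w \right)} = 32674 + 16 \left(-90\right)^{2} = 32674 + 16 \cdot 8100 = 32674 + 129600 = 162274$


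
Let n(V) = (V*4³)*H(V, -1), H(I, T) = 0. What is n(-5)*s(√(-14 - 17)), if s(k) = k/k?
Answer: 0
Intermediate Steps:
s(k) = 1
n(V) = 0 (n(V) = (V*4³)*0 = (V*64)*0 = (64*V)*0 = 0)
n(-5)*s(√(-14 - 17)) = 0*1 = 0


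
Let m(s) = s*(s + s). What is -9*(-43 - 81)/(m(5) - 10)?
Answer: 279/10 ≈ 27.900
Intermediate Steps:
m(s) = 2*s**2 (m(s) = s*(2*s) = 2*s**2)
-9*(-43 - 81)/(m(5) - 10) = -9*(-43 - 81)/(2*5**2 - 10) = -(-1116)/(2*25 - 10) = -(-1116)/(50 - 10) = -(-1116)/40 = -9*(-31/10) = 279/10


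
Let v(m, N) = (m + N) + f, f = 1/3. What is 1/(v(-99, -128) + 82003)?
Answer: 3/245329 ≈ 1.2228e-5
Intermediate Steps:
f = 1/3 ≈ 0.33333
v(m, N) = 1/3 + N + m (v(m, N) = (m + N) + 1/3 = (N + m) + 1/3 = 1/3 + N + m)
1/(v(-99, -128) + 82003) = 1/((1/3 - 128 - 99) + 82003) = 1/(-680/3 + 82003) = 1/(245329/3) = 3/245329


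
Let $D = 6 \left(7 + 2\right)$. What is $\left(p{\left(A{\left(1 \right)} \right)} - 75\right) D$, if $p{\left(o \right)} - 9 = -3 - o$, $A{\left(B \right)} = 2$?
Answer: $-3834$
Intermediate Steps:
$p{\left(o \right)} = 6 - o$ ($p{\left(o \right)} = 9 - \left(3 + o\right) = 6 - o$)
$D = 54$ ($D = 6 \cdot 9 = 54$)
$\left(p{\left(A{\left(1 \right)} \right)} - 75\right) D = \left(\left(6 - 2\right) - 75\right) 54 = \left(4 - 75\right) 54 = \left(-71\right) 54 = -3834$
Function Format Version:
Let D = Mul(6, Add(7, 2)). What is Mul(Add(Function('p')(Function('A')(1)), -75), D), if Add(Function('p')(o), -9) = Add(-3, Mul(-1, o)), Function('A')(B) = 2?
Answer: -3834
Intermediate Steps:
Function('p')(o) = Add(6, Mul(-1, o)) (Function('p')(o) = Add(9, Add(-3, Mul(-1, o))) = Add(6, Mul(-1, o)))
D = 54 (D = Mul(6, 9) = 54)
Mul(Add(Function('p')(Function('A')(1)), -75), D) = Mul(Add(Add(6, Mul(-1, 2)), -75), 54) = Mul(Add(Add(6, -2), -75), 54) = Mul(Add(4, -75), 54) = Mul(-71, 54) = -3834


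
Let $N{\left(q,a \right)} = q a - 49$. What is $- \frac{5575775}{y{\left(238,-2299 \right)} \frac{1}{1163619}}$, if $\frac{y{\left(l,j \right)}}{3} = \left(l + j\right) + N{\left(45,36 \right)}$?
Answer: $\frac{432538515315}{98} \approx 4.4137 \cdot 10^{9}$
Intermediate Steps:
$N{\left(q,a \right)} = -49 + a q$ ($N{\left(q,a \right)} = a q - 49 = -49 + a q$)
$y{\left(l,j \right)} = 4713 + 3 j + 3 l$ ($y{\left(l,j \right)} = 3 \left(\left(l + j\right) + \left(-49 + 36 \cdot 45\right)\right) = 3 \left(\left(j + l\right) + \left(-49 + 1620\right)\right) = 3 \left(\left(j + l\right) + 1571\right) = 3 \left(1571 + j + l\right) = 4713 + 3 j + 3 l$)
$- \frac{5575775}{y{\left(238,-2299 \right)} \frac{1}{1163619}} = - \frac{5575775}{\left(4713 + 3 \left(-2299\right) + 3 \cdot 238\right) \frac{1}{1163619}} = - \frac{5575775}{\left(4713 - 6897 + 714\right) \frac{1}{1163619}} = - \frac{5575775}{\left(-1470\right) \frac{1}{1163619}} = - \frac{5575775}{- \frac{490}{387873}} = \left(-5575775\right) \left(- \frac{387873}{490}\right) = \frac{432538515315}{98}$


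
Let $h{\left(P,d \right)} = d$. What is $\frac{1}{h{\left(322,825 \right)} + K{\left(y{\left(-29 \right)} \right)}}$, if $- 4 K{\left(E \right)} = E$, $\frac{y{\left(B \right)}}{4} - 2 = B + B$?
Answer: $\frac{1}{881} \approx 0.0011351$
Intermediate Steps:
$y{\left(B \right)} = 8 + 8 B$ ($y{\left(B \right)} = 8 + 4 \left(B + B\right) = 8 + 4 \cdot 2 B = 8 + 8 B$)
$K{\left(E \right)} = - \frac{E}{4}$
$\frac{1}{h{\left(322,825 \right)} + K{\left(y{\left(-29 \right)} \right)}} = \frac{1}{825 - \frac{8 + 8 \left(-29\right)}{4}} = \frac{1}{825 - \frac{8 - 232}{4}} = \frac{1}{825 - -56} = \frac{1}{825 + 56} = \frac{1}{881}$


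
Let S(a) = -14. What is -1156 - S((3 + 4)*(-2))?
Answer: -1142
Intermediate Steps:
-1156 - S((3 + 4)*(-2)) = -1156 - 1*(-14) = -1156 + 14 = -1142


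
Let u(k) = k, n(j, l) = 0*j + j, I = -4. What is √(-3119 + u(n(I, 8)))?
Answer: 3*I*√347 ≈ 55.884*I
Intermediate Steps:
n(j, l) = j (n(j, l) = 0 + j = j)
√(-3119 + u(n(I, 8))) = √(-3119 - 4) = √(-3123) = 3*I*√347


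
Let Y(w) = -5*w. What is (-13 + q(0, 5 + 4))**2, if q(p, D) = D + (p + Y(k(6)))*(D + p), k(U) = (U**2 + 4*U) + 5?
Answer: 8579041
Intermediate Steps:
k(U) = 5 + U**2 + 4*U
q(p, D) = D + (-325 + p)*(D + p) (q(p, D) = D + (p - 5*(5 + 6**2 + 4*6))*(D + p) = D + (p - 5*(5 + 36 + 24))*(D + p) = D + (p - 5*65)*(D + p) = D + (p - 325)*(D + p) = D + (-325 + p)*(D + p))
(-13 + q(0, 5 + 4))**2 = (-13 + (0**2 - 325*0 - 324*(5 + 4) + (5 + 4)*0))**2 = (-13 + (0 + 0 - 324*9 + 9*0))**2 = (-13 + (0 + 0 - 2916 + 0))**2 = (-13 - 2916)**2 = (-2929)**2 = 8579041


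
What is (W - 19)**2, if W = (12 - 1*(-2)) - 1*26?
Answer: 961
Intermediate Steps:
W = -12 (W = (12 + 2) - 26 = 14 - 26 = -12)
(W - 19)**2 = (-12 - 19)**2 = (-31)**2 = 961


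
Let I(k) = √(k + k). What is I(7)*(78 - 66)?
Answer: 12*√14 ≈ 44.900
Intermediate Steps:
I(k) = √2*√k (I(k) = √(2*k) = √2*√k)
I(7)*(78 - 66) = (√2*√7)*(78 - 66) = √14*12 = 12*√14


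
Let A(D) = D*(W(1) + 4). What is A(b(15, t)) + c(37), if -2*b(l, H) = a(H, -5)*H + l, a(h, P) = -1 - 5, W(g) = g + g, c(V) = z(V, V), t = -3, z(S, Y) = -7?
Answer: -106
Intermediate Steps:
c(V) = -7
W(g) = 2*g
a(h, P) = -6
b(l, H) = 3*H - l/2 (b(l, H) = -(-6*H + l)/2 = -(l - 6*H)/2 = 3*H - l/2)
A(D) = 6*D (A(D) = D*(2*1 + 4) = D*(2 + 4) = D*6 = 6*D)
A(b(15, t)) + c(37) = 6*(3*(-3) - ½*15) - 7 = 6*(-9 - 15/2) - 7 = 6*(-33/2) - 7 = -99 - 7 = -106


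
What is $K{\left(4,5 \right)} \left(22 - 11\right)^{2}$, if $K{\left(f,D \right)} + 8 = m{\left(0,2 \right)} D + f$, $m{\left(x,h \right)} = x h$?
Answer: $-484$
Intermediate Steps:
$m{\left(x,h \right)} = h x$
$K{\left(f,D \right)} = -8 + f$ ($K{\left(f,D \right)} = -8 + \left(2 \cdot 0 D + f\right) = -8 + \left(0 D + f\right) = -8 + \left(0 + f\right) = -8 + f$)
$K{\left(4,5 \right)} \left(22 - 11\right)^{2} = \left(-8 + 4\right) \left(22 - 11\right)^{2} = - 4 \cdot 11^{2} = \left(-4\right) 121 = -484$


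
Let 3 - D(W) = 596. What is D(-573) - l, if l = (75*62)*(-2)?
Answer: 8707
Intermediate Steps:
D(W) = -593 (D(W) = 3 - 1*596 = 3 - 596 = -593)
l = -9300 (l = 4650*(-2) = -9300)
D(-573) - l = -593 - 1*(-9300) = -593 + 9300 = 8707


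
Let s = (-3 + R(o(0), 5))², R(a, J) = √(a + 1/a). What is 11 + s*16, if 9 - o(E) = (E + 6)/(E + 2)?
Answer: 761/3 - 16*√222 ≈ 15.272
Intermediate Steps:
o(E) = 9 - (6 + E)/(2 + E) (o(E) = 9 - (E + 6)/(E + 2) = 9 - (6 + E)/(2 + E))
s = (-3 + √222/6)² (s = (-3 + √(4*(3 + 2*0)/(2 + 0) + 1/(4*(3 + 2*0)/(2 + 0))))² = (-3 + √(4*(3 + 0)/2 + 1/(4*(3 + 0)/2)))² = (-3 + √(4*(½)*3 + 1/(4*(½)*3)))² = (-3 + √(6 + 1/6))² = (-3 + √(6 + ⅙))² = (-3 + √(37/6))² = (-3 + √222/6)² ≈ 0.26700)
11 + s*16 = 11 + (91/6 - √222)*16 = 11 + (728/3 - 16*√222) = 761/3 - 16*√222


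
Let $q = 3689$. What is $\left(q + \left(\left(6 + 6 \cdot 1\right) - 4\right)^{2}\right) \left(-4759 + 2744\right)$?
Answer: $-7562295$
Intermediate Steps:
$\left(q + \left(\left(6 + 6 \cdot 1\right) - 4\right)^{2}\right) \left(-4759 + 2744\right) = \left(3689 + \left(\left(6 + 6 \cdot 1\right) - 4\right)^{2}\right) \left(-4759 + 2744\right) = \left(3689 + \left(\left(6 + 6\right) - 4\right)^{2}\right) \left(-2015\right) = \left(3689 + \left(12 - 4\right)^{2}\right) \left(-2015\right) = \left(3689 + 8^{2}\right) \left(-2015\right) = \left(3689 + 64\right) \left(-2015\right) = 3753 \left(-2015\right) = -7562295$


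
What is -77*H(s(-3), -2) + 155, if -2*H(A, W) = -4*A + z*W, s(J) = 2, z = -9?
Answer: 540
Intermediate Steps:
H(A, W) = 2*A + 9*W/2 (H(A, W) = -(-4*A - 9*W)/2 = -(-9*W - 4*A)/2 = 2*A + 9*W/2)
-77*H(s(-3), -2) + 155 = -77*(2*2 + (9/2)*(-2)) + 155 = -77*(4 - 9) + 155 = -77*(-5) + 155 = 385 + 155 = 540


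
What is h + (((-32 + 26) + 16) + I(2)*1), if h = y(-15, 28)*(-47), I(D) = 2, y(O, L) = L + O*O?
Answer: -11879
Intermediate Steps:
y(O, L) = L + O²
h = -11891 (h = (28 + (-15)²)*(-47) = (28 + 225)*(-47) = 253*(-47) = -11891)
h + (((-32 + 26) + 16) + I(2)*1) = -11891 + (((-32 + 26) + 16) + 2*1) = -11891 + ((-6 + 16) + 2) = -11891 + (10 + 2) = -11891 + 12 = -11879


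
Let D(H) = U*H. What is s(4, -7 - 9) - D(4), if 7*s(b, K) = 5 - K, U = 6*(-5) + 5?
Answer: 103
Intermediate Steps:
U = -25 (U = -30 + 5 = -25)
D(H) = -25*H
s(b, K) = 5/7 - K/7 (s(b, K) = (5 - K)/7 = 5/7 - K/7)
s(4, -7 - 9) - D(4) = (5/7 - (-7 - 9)/7) - (-25)*4 = (5/7 - ⅐*(-16)) - 1*(-100) = (5/7 + 16/7) + 100 = 3 + 100 = 103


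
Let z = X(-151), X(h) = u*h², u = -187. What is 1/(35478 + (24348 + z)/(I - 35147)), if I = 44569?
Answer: 9422/330034277 ≈ 2.8549e-5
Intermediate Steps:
X(h) = -187*h²
z = -4263787 (z = -187*(-151)² = -187*22801 = -4263787)
1/(35478 + (24348 + z)/(I - 35147)) = 1/(35478 + (24348 - 4263787)/(44569 - 35147)) = 1/(35478 - 4239439/9422) = 1/(330034277/9422) = 9422/330034277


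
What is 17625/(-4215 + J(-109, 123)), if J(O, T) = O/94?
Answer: -1656750/396319 ≈ -4.1803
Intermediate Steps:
J(O, T) = O/94 (J(O, T) = O*(1/94) = O/94)
17625/(-4215 + J(-109, 123)) = 17625/(-4215 + (1/94)*(-109)) = 17625/(-4215 - 109/94) = 17625/(-396319/94) = 17625*(-94/396319) = -1656750/396319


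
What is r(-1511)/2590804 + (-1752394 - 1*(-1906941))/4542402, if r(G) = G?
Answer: 196768708183/5884236635604 ≈ 0.033440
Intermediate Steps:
r(-1511)/2590804 + (-1752394 - 1*(-1906941))/4542402 = -1511/2590804 + (-1752394 - 1*(-1906941))/4542402 = -1511*1/2590804 + (-1752394 + 1906941)*(1/4542402) = -1511/2590804 + 154547*(1/4542402) = -1511/2590804 + 154547/4542402 = 196768708183/5884236635604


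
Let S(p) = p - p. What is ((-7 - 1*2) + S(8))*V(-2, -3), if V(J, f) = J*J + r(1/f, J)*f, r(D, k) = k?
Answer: -90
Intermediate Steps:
V(J, f) = J² + J*f (V(J, f) = J*J + J*f = J² + J*f)
S(p) = 0
((-7 - 1*2) + S(8))*V(-2, -3) = ((-7 - 1*2) + 0)*(-2*(-2 - 3)) = ((-7 - 2) + 0)*(-2*(-5)) = (-9 + 0)*10 = -9*10 = -90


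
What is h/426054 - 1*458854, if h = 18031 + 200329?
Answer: -97748181878/213027 ≈ -4.5885e+5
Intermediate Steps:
h = 218360
h/426054 - 1*458854 = 218360/426054 - 1*458854 = 218360*(1/426054) - 458854 = 109180/213027 - 458854 = -97748181878/213027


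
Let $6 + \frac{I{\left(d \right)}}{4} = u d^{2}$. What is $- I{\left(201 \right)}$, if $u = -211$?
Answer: $34098468$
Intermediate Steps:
$I{\left(d \right)} = -24 - 844 d^{2}$ ($I{\left(d \right)} = -24 + 4 \left(- 211 d^{2}\right) = -24 - 844 d^{2}$)
$- I{\left(201 \right)} = - (-24 - 844 \cdot 201^{2}) = - (-24 - 34098444) = \left(-1\right) \left(-34098468\right) = 34098468$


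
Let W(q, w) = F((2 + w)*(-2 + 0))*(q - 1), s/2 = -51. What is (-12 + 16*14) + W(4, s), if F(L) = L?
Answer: 812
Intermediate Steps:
s = -102 (s = 2*(-51) = -102)
W(q, w) = (-1 + q)*(-4 - 2*w) (W(q, w) = ((2 + w)*(-2 + 0))*(q - 1) = ((2 + w)*(-2))*(-1 + q) = (-4 - 2*w)*(-1 + q) = (-1 + q)*(-4 - 2*w))
(-12 + 16*14) + W(4, s) = (-12 + 16*14) - 2*(-1 + 4)*(2 - 102) = (-12 + 224) - 2*3*(-100) = 212 + 600 = 812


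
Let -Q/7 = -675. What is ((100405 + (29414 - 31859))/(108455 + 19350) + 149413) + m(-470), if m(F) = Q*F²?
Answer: 26683176817785/25561 ≈ 1.0439e+9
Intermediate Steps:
Q = 4725 (Q = -7*(-675) = 4725)
m(F) = 4725*F²
((100405 + (29414 - 31859))/(108455 + 19350) + 149413) + m(-470) = ((100405 + (29414 - 31859))/(108455 + 19350) + 149413) + 4725*(-470)² = ((100405 - 2445)/127805 + 149413) + 4725*220900 = (97960*(1/127805) + 149413) + 1043752500 = (19592/25561 + 149413) + 1043752500 = 3819165285/25561 + 1043752500 = 26683176817785/25561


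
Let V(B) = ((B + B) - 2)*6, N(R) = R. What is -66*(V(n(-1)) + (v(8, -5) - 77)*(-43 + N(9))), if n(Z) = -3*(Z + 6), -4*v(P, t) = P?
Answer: -164604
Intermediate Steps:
v(P, t) = -P/4
n(Z) = -18 - 3*Z (n(Z) = -3*(6 + Z) = -18 - 3*Z)
V(B) = -12 + 12*B (V(B) = (2*B - 2)*6 = (-2 + 2*B)*6 = -12 + 12*B)
-66*(V(n(-1)) + (v(8, -5) - 77)*(-43 + N(9))) = -66*((-12 + 12*(-18 - 3*(-1))) + (-¼*8 - 77)*(-43 + 9)) = -66*((-12 + 12*(-18 + 3)) + (-2 - 77)*(-34)) = -66*((-12 + 12*(-15)) - 79*(-34)) = -66*((-12 - 180) + 2686) = -66*(-192 + 2686) = -66*2494 = -164604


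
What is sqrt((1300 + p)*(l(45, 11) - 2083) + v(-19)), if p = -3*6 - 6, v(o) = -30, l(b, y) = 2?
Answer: I*sqrt(2655386) ≈ 1629.5*I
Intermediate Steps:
p = -24 (p = -18 - 6 = -24)
sqrt((1300 + p)*(l(45, 11) - 2083) + v(-19)) = sqrt((1300 - 24)*(2 - 2083) - 30) = sqrt(1276*(-2081) - 30) = sqrt(-2655356 - 30) = sqrt(-2655386) = I*sqrt(2655386)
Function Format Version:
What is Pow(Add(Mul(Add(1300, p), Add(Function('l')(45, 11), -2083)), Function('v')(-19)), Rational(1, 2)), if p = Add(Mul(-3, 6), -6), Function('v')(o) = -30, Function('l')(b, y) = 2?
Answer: Mul(I, Pow(2655386, Rational(1, 2))) ≈ Mul(1629.5, I)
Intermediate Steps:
p = -24 (p = Add(-18, -6) = -24)
Pow(Add(Mul(Add(1300, p), Add(Function('l')(45, 11), -2083)), Function('v')(-19)), Rational(1, 2)) = Pow(Add(Mul(Add(1300, -24), Add(2, -2083)), -30), Rational(1, 2)) = Pow(Add(Mul(1276, -2081), -30), Rational(1, 2)) = Pow(Add(-2655356, -30), Rational(1, 2)) = Pow(-2655386, Rational(1, 2)) = Mul(I, Pow(2655386, Rational(1, 2)))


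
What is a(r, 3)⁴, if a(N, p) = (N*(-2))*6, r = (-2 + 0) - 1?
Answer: 1679616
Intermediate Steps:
r = -3 (r = -2 - 1 = -3)
a(N, p) = -12*N (a(N, p) = -2*N*6 = -12*N)
a(r, 3)⁴ = (-12*(-3))⁴ = 36⁴ = 1679616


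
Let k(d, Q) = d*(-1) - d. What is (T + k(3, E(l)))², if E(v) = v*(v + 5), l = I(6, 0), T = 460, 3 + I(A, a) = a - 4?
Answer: 206116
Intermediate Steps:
I(A, a) = -7 + a (I(A, a) = -3 + (a - 4) = -3 + (-4 + a) = -7 + a)
l = -7 (l = -7 + 0 = -7)
E(v) = v*(5 + v)
k(d, Q) = -2*d (k(d, Q) = -d - d = -2*d)
(T + k(3, E(l)))² = (460 - 2*3)² = (460 - 6)² = 454² = 206116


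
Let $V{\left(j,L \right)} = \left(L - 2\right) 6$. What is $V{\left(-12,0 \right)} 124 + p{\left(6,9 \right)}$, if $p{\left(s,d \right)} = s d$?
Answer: $-1434$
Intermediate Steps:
$p{\left(s,d \right)} = d s$
$V{\left(j,L \right)} = -12 + 6 L$ ($V{\left(j,L \right)} = \left(-2 + L\right) 6 = -12 + 6 L$)
$V{\left(-12,0 \right)} 124 + p{\left(6,9 \right)} = \left(-12 + 6 \cdot 0\right) 124 + 9 \cdot 6 = \left(-12 + 0\right) 124 + 54 = \left(-12\right) 124 + 54 = -1488 + 54 = -1434$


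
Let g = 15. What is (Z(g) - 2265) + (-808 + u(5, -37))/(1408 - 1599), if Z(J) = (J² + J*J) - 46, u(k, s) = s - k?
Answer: -354601/191 ≈ -1856.5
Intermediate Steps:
Z(J) = -46 + 2*J² (Z(J) = (J² + J²) - 46 = 2*J² - 46 = -46 + 2*J²)
(Z(g) - 2265) + (-808 + u(5, -37))/(1408 - 1599) = ((-46 + 2*15²) - 2265) + (-808 + (-37 - 1*5))/(1408 - 1599) = ((-46 + 2*225) - 2265) + (-808 + (-37 - 5))/(-191) = ((-46 + 450) - 2265) + (-808 - 42)*(-1/191) = (404 - 2265) - 850*(-1/191) = -1861 + 850/191 = -354601/191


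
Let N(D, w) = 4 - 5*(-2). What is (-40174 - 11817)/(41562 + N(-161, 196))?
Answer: -51991/41576 ≈ -1.2505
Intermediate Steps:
N(D, w) = 14 (N(D, w) = 4 + 10 = 14)
(-40174 - 11817)/(41562 + N(-161, 196)) = (-40174 - 11817)/(41562 + 14) = -51991/41576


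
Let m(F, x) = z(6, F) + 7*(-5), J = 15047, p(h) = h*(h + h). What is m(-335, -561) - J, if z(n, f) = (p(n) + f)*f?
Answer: 73023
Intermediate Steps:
p(h) = 2*h² (p(h) = h*(2*h) = 2*h²)
z(n, f) = f*(f + 2*n²) (z(n, f) = (2*n² + f)*f = (f + 2*n²)*f = f*(f + 2*n²))
m(F, x) = -35 + F*(72 + F) (m(F, x) = F*(F + 2*6²) + 7*(-5) = F*(F + 2*36) - 35 = F*(F + 72) - 35 = F*(72 + F) - 35 = -35 + F*(72 + F))
m(-335, -561) - J = (-35 - 335*(72 - 335)) - 1*15047 = (-35 - 335*(-263)) - 15047 = (-35 + 88105) - 15047 = 88070 - 15047 = 73023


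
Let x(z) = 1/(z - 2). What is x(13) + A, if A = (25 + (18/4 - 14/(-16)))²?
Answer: 649603/704 ≈ 922.73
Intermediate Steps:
A = 59049/64 (A = (25 + (18*(¼) - 14*(-1/16)))² = (25 + (9/2 + 7/8))² = (25 + 43/8)² = (243/8)² = 59049/64 ≈ 922.64)
x(z) = 1/(-2 + z)
x(13) + A = 1/(-2 + 13) + 59049/64 = 1/11 + 59049/64 = 649603/704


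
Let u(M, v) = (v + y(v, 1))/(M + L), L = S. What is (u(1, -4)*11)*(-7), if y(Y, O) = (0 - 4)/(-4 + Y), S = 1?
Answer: 539/4 ≈ 134.75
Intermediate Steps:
L = 1
y(Y, O) = -4/(-4 + Y)
u(M, v) = (v - 4/(-4 + v))/(1 + M) (u(M, v) = (v - 4/(-4 + v))/(M + 1) = (v - 4/(-4 + v))/(1 + M))
(u(1, -4)*11)*(-7) = (((-4 - 4*(-4 - 4))/((1 + 1)*(-4 - 4)))*11)*(-7) = (((-4 - 4*(-8))/(2*(-8)))*11)*(-7) = (((1/2)*(-1/8)*(-4 + 32))*11)*(-7) = (((1/2)*(-1/8)*28)*11)*(-7) = -7/4*11*(-7) = -77/4*(-7) = 539/4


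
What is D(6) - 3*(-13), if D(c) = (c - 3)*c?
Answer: 57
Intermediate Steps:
D(c) = c*(-3 + c) (D(c) = (-3 + c)*c = c*(-3 + c))
D(6) - 3*(-13) = 6*(-3 + 6) - 3*(-13) = 6*3 + 39 = 18 + 39 = 57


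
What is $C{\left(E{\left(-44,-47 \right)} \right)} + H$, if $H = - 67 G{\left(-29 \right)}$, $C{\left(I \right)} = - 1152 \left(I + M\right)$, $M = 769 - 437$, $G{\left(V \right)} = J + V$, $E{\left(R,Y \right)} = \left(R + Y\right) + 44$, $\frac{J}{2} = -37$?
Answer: $-321419$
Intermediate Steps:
$J = -74$ ($J = 2 \left(-37\right) = -74$)
$E{\left(R,Y \right)} = 44 + R + Y$
$G{\left(V \right)} = -74 + V$
$M = 332$ ($M = 769 - 437 = 332$)
$C{\left(I \right)} = -382464 - 1152 I$ ($C{\left(I \right)} = - 1152 \left(I + 332\right) = - 1152 \left(332 + I\right) = -382464 - 1152 I$)
$H = 6901$ ($H = - 67 \left(-74 - 29\right) = \left(-67\right) \left(-103\right) = 6901$)
$C{\left(E{\left(-44,-47 \right)} \right)} + H = \left(-382464 - 1152 \left(44 - 44 - 47\right)\right) + 6901 = \left(-382464 - -54144\right) + 6901 = \left(-382464 + 54144\right) + 6901 = -328320 + 6901 = -321419$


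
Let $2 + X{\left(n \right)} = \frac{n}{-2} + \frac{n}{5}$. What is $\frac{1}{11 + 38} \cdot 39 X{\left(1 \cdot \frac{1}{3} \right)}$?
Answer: $- \frac{117}{70} \approx -1.6714$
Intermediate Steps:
$X{\left(n \right)} = -2 - \frac{3 n}{10}$ ($X{\left(n \right)} = -2 + \left(\frac{n}{-2} + \frac{n}{5}\right) = -2 + \left(n \left(- \frac{1}{2}\right) + n \frac{1}{5}\right) = -2 + \left(- \frac{n}{2} + \frac{n}{5}\right) = -2 - \frac{3 n}{10}$)
$\frac{1}{11 + 38} \cdot 39 X{\left(1 \cdot \frac{1}{3} \right)} = \frac{1}{11 + 38} \cdot 39 \left(-2 - \frac{3 \cdot 1 \cdot \frac{1}{3}}{10}\right) = \frac{1}{49} \cdot 39 \left(-2 - \frac{3 \cdot 1 \cdot \frac{1}{3}}{10}\right) = \frac{1}{49} \cdot 39 \left(-2 - \frac{1}{10}\right) = \frac{39 \left(-2 - \frac{1}{10}\right)}{49} = \frac{39}{49} \left(- \frac{21}{10}\right) = - \frac{117}{70}$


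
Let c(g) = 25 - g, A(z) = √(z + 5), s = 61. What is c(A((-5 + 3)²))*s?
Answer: 1342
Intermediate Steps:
A(z) = √(5 + z)
c(A((-5 + 3)²))*s = (25 - √(5 + (-5 + 3)²))*61 = (25 - √(5 + (-2)²))*61 = (25 - √(5 + 4))*61 = (25 - √9)*61 = (25 - 1*3)*61 = (25 - 3)*61 = 22*61 = 1342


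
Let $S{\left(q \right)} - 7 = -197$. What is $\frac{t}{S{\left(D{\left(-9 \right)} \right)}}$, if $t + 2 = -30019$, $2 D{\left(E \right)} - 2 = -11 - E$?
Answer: $\frac{30021}{190} \approx 158.01$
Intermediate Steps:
$D{\left(E \right)} = - \frac{9}{2} - \frac{E}{2}$ ($D{\left(E \right)} = 1 + \frac{-11 - E}{2} = 1 - \left(\frac{11}{2} + \frac{E}{2}\right) = - \frac{9}{2} - \frac{E}{2}$)
$t = -30021$ ($t = -2 - 30019 = -30021$)
$S{\left(q \right)} = -190$ ($S{\left(q \right)} = 7 - 197 = -190$)
$\frac{t}{S{\left(D{\left(-9 \right)} \right)}} = - \frac{30021}{-190} = \left(-30021\right) \left(- \frac{1}{190}\right) = \frac{30021}{190}$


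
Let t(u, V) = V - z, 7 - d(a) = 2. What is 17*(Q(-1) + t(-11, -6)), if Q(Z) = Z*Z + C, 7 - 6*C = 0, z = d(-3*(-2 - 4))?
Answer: -901/6 ≈ -150.17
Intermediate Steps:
d(a) = 5 (d(a) = 7 - 1*2 = 7 - 2 = 5)
z = 5
C = 7/6 (C = 7/6 - 1/6*0 = 7/6 + 0 = 7/6 ≈ 1.1667)
t(u, V) = -5 + V (t(u, V) = V - 1*5 = V - 5 = -5 + V)
Q(Z) = 7/6 + Z**2 (Q(Z) = Z*Z + 7/6 = Z**2 + 7/6 = 7/6 + Z**2)
17*(Q(-1) + t(-11, -6)) = 17*((7/6 + (-1)**2) + (-5 - 6)) = 17*((7/6 + 1) - 11) = 17*(13/6 - 11) = 17*(-53/6) = -901/6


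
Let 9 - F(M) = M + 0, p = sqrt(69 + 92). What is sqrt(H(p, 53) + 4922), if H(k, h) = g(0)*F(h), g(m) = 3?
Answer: sqrt(4790) ≈ 69.210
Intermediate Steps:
p = sqrt(161) ≈ 12.689
F(M) = 9 - M (F(M) = 9 - (M + 0) = 9 - M)
H(k, h) = 27 - 3*h (H(k, h) = 3*(9 - h) = 27 - 3*h)
sqrt(H(p, 53) + 4922) = sqrt((27 - 3*53) + 4922) = sqrt((27 - 159) + 4922) = sqrt(-132 + 4922) = sqrt(4790)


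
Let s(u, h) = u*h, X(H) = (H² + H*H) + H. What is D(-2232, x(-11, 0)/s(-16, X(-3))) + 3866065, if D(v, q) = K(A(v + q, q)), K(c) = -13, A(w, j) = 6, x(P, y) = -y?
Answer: 3866052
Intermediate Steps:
X(H) = H + 2*H² (X(H) = (H² + H²) + H = 2*H² + H = H + 2*H²)
s(u, h) = h*u
D(v, q) = -13
D(-2232, x(-11, 0)/s(-16, X(-3))) + 3866065 = -13 + 3866065 = 3866052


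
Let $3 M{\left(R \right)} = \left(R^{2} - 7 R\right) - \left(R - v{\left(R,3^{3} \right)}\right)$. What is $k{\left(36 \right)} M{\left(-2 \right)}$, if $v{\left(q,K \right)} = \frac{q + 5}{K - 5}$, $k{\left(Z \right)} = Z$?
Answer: $\frac{2658}{11} \approx 241.64$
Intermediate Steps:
$v{\left(q,K \right)} = \frac{5 + q}{-5 + K}$
$M{\left(R \right)} = \frac{5}{66} - \frac{175 R}{66} + \frac{R^{2}}{3}$ ($M{\left(R \right)} = \frac{\left(R^{2} - 7 R\right) - \left(R - \frac{5 + R}{-5 + 3^{3}}\right)}{3} = \frac{\left(R^{2} - 7 R\right) - \left(R - \frac{5 + R}{-5 + 27}\right)}{3} = \frac{\left(R^{2} - 7 R\right) - \left(R - \frac{5 + R}{22}\right)}{3} = \frac{\left(R^{2} - 7 R\right) - \left(- \frac{5}{22} + \frac{21 R}{22}\right)}{3} = \frac{\frac{5}{22} + R^{2} - \frac{175 R}{22}}{3} = \frac{5}{66} - \frac{175 R}{66} + \frac{R^{2}}{3}$)
$k{\left(36 \right)} M{\left(-2 \right)} = 36 \left(\frac{5}{66} - - \frac{175}{33} + \frac{\left(-2\right)^{2}}{3}\right) = 36 \left(\frac{5}{66} + \frac{175}{33} + \frac{1}{3} \cdot 4\right) = 36 \left(\frac{5}{66} + \frac{175}{33} + \frac{4}{3}\right) = 36 \cdot \frac{443}{66} = \frac{2658}{11}$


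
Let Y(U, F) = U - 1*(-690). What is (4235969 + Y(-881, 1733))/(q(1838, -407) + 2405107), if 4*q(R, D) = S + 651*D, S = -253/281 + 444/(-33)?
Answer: 2909508844/1606539805 ≈ 1.8110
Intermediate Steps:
S = -44371/3091 (S = -253*1/281 + 444*(-1/33) = -253/281 - 148/11 = -44371/3091 ≈ -14.355)
Y(U, F) = 690 + U (Y(U, F) = U + 690 = 690 + U)
q(R, D) = -44371/12364 + 651*D/4 (q(R, D) = (-44371/3091 + 651*D)/4 = -44371/12364 + 651*D/4)
(4235969 + Y(-881, 1733))/(q(1838, -407) + 2405107) = (4235969 + (690 - 881))/((-44371/12364 + (651/4)*(-407)) + 2405107) = (4235969 - 191)/((-44371/12364 - 264957/4) + 2405107) = 4235778/(-409513229/6182 + 2405107) = 4235778/(14458858245/6182) = 4235778*(6182/14458858245) = 2909508844/1606539805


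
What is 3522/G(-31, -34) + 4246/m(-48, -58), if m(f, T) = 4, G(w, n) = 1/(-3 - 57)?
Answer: -420517/2 ≈ -2.1026e+5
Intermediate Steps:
G(w, n) = -1/60 (G(w, n) = 1/(-60) = -1/60)
3522/G(-31, -34) + 4246/m(-48, -58) = 3522/(-1/60) + 4246/4 = 3522*(-60) + 4246*(¼) = -211320 + 2123/2 = -420517/2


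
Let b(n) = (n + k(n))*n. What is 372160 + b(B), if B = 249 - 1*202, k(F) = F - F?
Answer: 374369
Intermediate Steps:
k(F) = 0
B = 47 (B = 249 - 202 = 47)
b(n) = n**2 (b(n) = (n + 0)*n = n*n = n**2)
372160 + b(B) = 372160 + 47**2 = 372160 + 2209 = 374369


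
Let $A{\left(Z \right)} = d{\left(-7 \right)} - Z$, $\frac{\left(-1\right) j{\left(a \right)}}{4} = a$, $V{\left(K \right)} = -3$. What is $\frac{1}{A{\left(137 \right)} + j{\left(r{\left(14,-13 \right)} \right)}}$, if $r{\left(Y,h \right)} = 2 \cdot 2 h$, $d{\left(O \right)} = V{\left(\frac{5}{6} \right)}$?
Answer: $\frac{1}{68} \approx 0.014706$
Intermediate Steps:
$d{\left(O \right)} = -3$
$r{\left(Y,h \right)} = 4 h$
$j{\left(a \right)} = - 4 a$
$A{\left(Z \right)} = -3 - Z$
$\frac{1}{A{\left(137 \right)} + j{\left(r{\left(14,-13 \right)} \right)}} = \frac{1}{\left(-3 - 137\right) - 4 \cdot 4 \left(-13\right)} = \frac{1}{\left(-3 - 137\right) - -208} = \frac{1}{-140 + 208} = \frac{1}{68}$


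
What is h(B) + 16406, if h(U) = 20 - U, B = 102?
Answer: 16324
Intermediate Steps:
h(B) + 16406 = (20 - 1*102) + 16406 = (20 - 102) + 16406 = -82 + 16406 = 16324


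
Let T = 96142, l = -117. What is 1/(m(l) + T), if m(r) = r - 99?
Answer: 1/95926 ≈ 1.0425e-5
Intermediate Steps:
m(r) = -99 + r
1/(m(l) + T) = 1/((-99 - 117) + 96142) = 1/(-216 + 96142) = 1/95926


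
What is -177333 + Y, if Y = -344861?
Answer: -522194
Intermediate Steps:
-177333 + Y = -177333 - 344861 = -522194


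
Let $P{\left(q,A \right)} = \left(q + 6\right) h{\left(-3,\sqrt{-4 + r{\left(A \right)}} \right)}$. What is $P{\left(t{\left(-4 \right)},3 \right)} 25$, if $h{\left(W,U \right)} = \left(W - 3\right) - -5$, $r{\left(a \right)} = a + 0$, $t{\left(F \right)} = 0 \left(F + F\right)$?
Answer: $-150$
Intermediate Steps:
$t{\left(F \right)} = 0$ ($t{\left(F \right)} = 0 \cdot 2 F = 0$)
$r{\left(a \right)} = a$
$h{\left(W,U \right)} = 2 + W$ ($h{\left(W,U \right)} = \left(-3 + W\right) + 5 = 2 + W$)
$P{\left(q,A \right)} = -6 - q$ ($P{\left(q,A \right)} = \left(q + 6\right) \left(2 - 3\right) = \left(6 + q\right) \left(-1\right) = -6 - q$)
$P{\left(t{\left(-4 \right)},3 \right)} 25 = \left(-6 - 0\right) 25 = \left(-6 + 0\right) 25 = \left(-6\right) 25 = -150$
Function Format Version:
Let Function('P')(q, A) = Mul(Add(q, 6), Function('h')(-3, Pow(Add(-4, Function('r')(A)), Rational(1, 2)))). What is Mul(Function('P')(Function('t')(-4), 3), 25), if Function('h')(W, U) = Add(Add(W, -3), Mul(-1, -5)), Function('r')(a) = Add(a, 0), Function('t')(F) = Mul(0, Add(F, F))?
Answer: -150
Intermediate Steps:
Function('t')(F) = 0 (Function('t')(F) = Mul(0, Mul(2, F)) = 0)
Function('r')(a) = a
Function('h')(W, U) = Add(2, W) (Function('h')(W, U) = Add(Add(-3, W), 5) = Add(2, W))
Function('P')(q, A) = Add(-6, Mul(-1, q)) (Function('P')(q, A) = Mul(Add(q, 6), Add(2, -3)) = Mul(Add(6, q), -1) = Add(-6, Mul(-1, q)))
Mul(Function('P')(Function('t')(-4), 3), 25) = Mul(Add(-6, Mul(-1, 0)), 25) = Mul(Add(-6, 0), 25) = Mul(-6, 25) = -150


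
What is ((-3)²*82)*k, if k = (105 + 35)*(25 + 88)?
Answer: 11675160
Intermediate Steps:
k = 15820 (k = 140*113 = 15820)
((-3)²*82)*k = ((-3)²*82)*15820 = (9*82)*15820 = 738*15820 = 11675160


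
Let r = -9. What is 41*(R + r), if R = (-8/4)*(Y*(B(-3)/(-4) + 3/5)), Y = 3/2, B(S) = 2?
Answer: -3813/10 ≈ -381.30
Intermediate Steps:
Y = 3/2 (Y = 3*(½) = 3/2 ≈ 1.5000)
R = -3/10 (R = (-8/4)*(3*(2/(-4) + 3/5)/2) = (-8*¼)*(3*(2*(-¼) + 3*(⅕))/2) = -3*(-½ + ⅗) = -3/10 ≈ -0.30000)
41*(R + r) = 41*(-3/10 - 9) = 41*(-93/10) = -3813/10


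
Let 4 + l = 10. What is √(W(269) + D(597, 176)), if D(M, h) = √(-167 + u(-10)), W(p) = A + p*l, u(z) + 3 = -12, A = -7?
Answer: √(1607 + I*√182) ≈ 40.088 + 0.1683*I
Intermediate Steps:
u(z) = -15 (u(z) = -3 - 12 = -15)
l = 6 (l = -4 + 10 = 6)
W(p) = -7 + 6*p (W(p) = -7 + p*6 = -7 + 6*p)
D(M, h) = I*√182 (D(M, h) = √(-167 - 15) = √(-182) = I*√182)
√(W(269) + D(597, 176)) = √((-7 + 6*269) + I*√182) = √((-7 + 1614) + I*√182) = √(1607 + I*√182)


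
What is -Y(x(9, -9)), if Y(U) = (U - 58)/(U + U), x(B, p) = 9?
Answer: 49/18 ≈ 2.7222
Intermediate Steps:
Y(U) = (-58 + U)/(2*U) (Y(U) = (-58 + U)/((2*U)) = (-58 + U)*(1/(2*U)) = (-58 + U)/(2*U))
-Y(x(9, -9)) = -(-58 + 9)/(2*9) = -(-49)/(2*9) = -1*(-49/18) = 49/18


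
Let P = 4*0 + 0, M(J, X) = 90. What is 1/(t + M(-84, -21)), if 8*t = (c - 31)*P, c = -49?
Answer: 1/90 ≈ 0.011111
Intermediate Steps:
P = 0 (P = 0 + 0 = 0)
t = 0 (t = ((-49 - 31)*0)/8 = (-80*0)/8 = (1/8)*0 = 0)
1/(t + M(-84, -21)) = 1/(0 + 90) = 1/90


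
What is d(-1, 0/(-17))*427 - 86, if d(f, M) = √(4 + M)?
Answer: 768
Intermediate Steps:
d(-1, 0/(-17))*427 - 86 = √(4 + 0/(-17))*427 - 86 = √(4 + 0*(-1/17))*427 - 86 = √(4 + 0)*427 - 86 = √4*427 - 86 = 2*427 - 86 = 854 - 86 = 768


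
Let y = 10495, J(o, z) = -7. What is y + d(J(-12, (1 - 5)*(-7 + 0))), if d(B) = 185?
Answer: 10680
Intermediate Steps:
y + d(J(-12, (1 - 5)*(-7 + 0))) = 10495 + 185 = 10680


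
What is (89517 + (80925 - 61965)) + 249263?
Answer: 357740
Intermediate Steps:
(89517 + (80925 - 61965)) + 249263 = (89517 + 18960) + 249263 = 108477 + 249263 = 357740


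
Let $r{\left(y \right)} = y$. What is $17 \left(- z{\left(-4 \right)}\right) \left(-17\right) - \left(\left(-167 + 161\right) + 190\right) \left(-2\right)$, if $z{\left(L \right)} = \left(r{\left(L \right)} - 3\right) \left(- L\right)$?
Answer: $-7724$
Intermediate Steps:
$z{\left(L \right)} = - L \left(-3 + L\right)$ ($z{\left(L \right)} = \left(L - 3\right) \left(- L\right) = \left(-3 + L\right) \left(- L\right) = - L \left(-3 + L\right)$)
$17 \left(- z{\left(-4 \right)}\right) \left(-17\right) - \left(\left(-167 + 161\right) + 190\right) \left(-2\right) = 17 \left(- \left(-4\right) \left(3 - -4\right)\right) \left(-17\right) - \left(\left(-167 + 161\right) + 190\right) \left(-2\right) = 17 \left(- \left(-4\right) \left(3 + 4\right)\right) \left(-17\right) - \left(-6 + 190\right) \left(-2\right) = 17 \left(- \left(-4\right) 7\right) \left(-17\right) - 184 \left(-2\right) = 17 \left(\left(-1\right) \left(-28\right)\right) \left(-17\right) - -368 = 17 \cdot 28 \left(-17\right) + 368 = 476 \left(-17\right) + 368 = -8092 + 368 = -7724$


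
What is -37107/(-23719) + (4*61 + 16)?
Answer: 6204047/23719 ≈ 261.56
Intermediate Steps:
-37107/(-23719) + (4*61 + 16) = -37107*(-1/23719) + (244 + 16) = 37107/23719 + 260 = 6204047/23719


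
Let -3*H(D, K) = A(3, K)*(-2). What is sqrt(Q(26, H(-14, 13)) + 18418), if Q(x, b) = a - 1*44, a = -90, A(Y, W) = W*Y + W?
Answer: 2*sqrt(4571) ≈ 135.22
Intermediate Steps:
A(Y, W) = W + W*Y
H(D, K) = 8*K/3 (H(D, K) = -K*(1 + 3)*(-2)/3 = -K*4*(-2)/3 = -4*K*(-2)/3 = -(-8)*K/3 = 8*K/3)
Q(x, b) = -134 (Q(x, b) = -90 - 1*44 = -90 - 44 = -134)
sqrt(Q(26, H(-14, 13)) + 18418) = sqrt(-134 + 18418) = sqrt(18284) = 2*sqrt(4571)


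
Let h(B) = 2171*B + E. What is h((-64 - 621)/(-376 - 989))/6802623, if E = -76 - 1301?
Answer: -6038/142855083 ≈ -4.2267e-5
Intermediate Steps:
E = -1377
h(B) = -1377 + 2171*B (h(B) = 2171*B - 1377 = -1377 + 2171*B)
h((-64 - 621)/(-376 - 989))/6802623 = (-1377 + 2171*((-64 - 621)/(-376 - 989)))/6802623 = (-1377 + 2171*(-685/(-1365)))*(1/6802623) = (-1377 + 2171*(-685*(-1/1365)))*(1/6802623) = (-1377 + 2171*(137/273))*(1/6802623) = (-1377 + 22879/21)*(1/6802623) = -6038/21*1/6802623 = -6038/142855083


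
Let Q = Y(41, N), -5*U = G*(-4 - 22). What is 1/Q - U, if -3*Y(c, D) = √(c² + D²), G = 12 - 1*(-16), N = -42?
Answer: -728/5 - 3*√3445/3445 ≈ -145.65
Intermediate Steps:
G = 28 (G = 12 + 16 = 28)
U = 728/5 (U = -28*(-4 - 22)/5 = -28*(-26)/5 = -⅕*(-728) = 728/5 ≈ 145.60)
Y(c, D) = -√(D² + c²)/3 (Y(c, D) = -√(c² + D²)/3 = -√(D² + c²)/3)
Q = -√3445/3 (Q = -√((-42)² + 41²)/3 = -√(1764 + 1681)/3 = -√3445/3 ≈ -19.565)
1/Q - U = 1/(-√3445/3) - 1*728/5 = -3*√3445/3445 - 728/5 = -728/5 - 3*√3445/3445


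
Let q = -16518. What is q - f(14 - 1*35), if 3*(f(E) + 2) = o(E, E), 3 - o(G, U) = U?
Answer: -16524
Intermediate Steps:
o(G, U) = 3 - U
f(E) = -1 - E/3 (f(E) = -2 + (3 - E)/3 = -2 + (1 - E/3) = -1 - E/3)
q - f(14 - 1*35) = -16518 - (-1 - (14 - 1*35)/3) = -16518 - (-1 - (14 - 35)/3) = -16518 - (-1 - 1/3*(-21)) = -16518 - (-1 + 7) = -16518 - 1*6 = -16518 - 6 = -16524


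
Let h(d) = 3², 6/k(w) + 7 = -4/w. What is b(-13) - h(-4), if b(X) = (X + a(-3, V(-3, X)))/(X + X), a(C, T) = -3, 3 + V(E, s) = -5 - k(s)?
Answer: -109/13 ≈ -8.3846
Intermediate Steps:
k(w) = 6/(-7 - 4/w)
V(E, s) = -8 + 6*s/(4 + 7*s) (V(E, s) = -3 + (-5 - (-6)*s/(4 + 7*s)) = -3 + (-5 + 6*s/(4 + 7*s)) = -8 + 6*s/(4 + 7*s))
b(X) = (-3 + X)/(2*X) (b(X) = (X - 3)/(X + X) = (-3 + X)/((2*X)) = (-3 + X)*(1/(2*X)) = (-3 + X)/(2*X))
h(d) = 9
b(-13) - h(-4) = (½)*(-3 - 13)/(-13) - 1*9 = (½)*(-1/13)*(-16) - 9 = 8/13 - 9 = -109/13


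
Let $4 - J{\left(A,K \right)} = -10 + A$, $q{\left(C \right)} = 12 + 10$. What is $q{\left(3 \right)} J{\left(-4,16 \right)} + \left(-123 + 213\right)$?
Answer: $486$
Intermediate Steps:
$q{\left(C \right)} = 22$
$J{\left(A,K \right)} = 14 - A$ ($J{\left(A,K \right)} = 4 - \left(-10 + A\right) = 14 - A$)
$q{\left(3 \right)} J{\left(-4,16 \right)} + \left(-123 + 213\right) = 22 \left(14 - -4\right) + \left(-123 + 213\right) = 22 \left(14 + 4\right) + 90 = 22 \cdot 18 + 90 = 396 + 90 = 486$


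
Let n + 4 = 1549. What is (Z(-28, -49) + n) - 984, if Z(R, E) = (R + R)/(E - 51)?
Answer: 14039/25 ≈ 561.56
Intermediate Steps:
n = 1545 (n = -4 + 1549 = 1545)
Z(R, E) = 2*R/(-51 + E) (Z(R, E) = (2*R)/(-51 + E) = 2*R/(-51 + E))
(Z(-28, -49) + n) - 984 = (2*(-28)/(-51 - 49) + 1545) - 984 = (2*(-28)/(-100) + 1545) - 984 = (2*(-28)*(-1/100) + 1545) - 984 = (14/25 + 1545) - 984 = 38639/25 - 984 = 14039/25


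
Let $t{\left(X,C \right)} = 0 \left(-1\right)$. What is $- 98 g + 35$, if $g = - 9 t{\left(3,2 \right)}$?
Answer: $35$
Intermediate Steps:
$t{\left(X,C \right)} = 0$
$g = 0$ ($g = \left(-9\right) 0 = 0$)
$- 98 g + 35 = \left(-98\right) 0 + 35 = 0 + 35 = 35$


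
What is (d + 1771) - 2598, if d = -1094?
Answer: -1921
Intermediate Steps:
(d + 1771) - 2598 = (-1094 + 1771) - 2598 = 677 - 2598 = -1921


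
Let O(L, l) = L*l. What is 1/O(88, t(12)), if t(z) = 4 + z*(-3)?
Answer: -1/2816 ≈ -0.00035511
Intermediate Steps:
t(z) = 4 - 3*z
1/O(88, t(12)) = 1/(88*(4 - 3*12)) = 1/(88*(4 - 36)) = 1/(88*(-32)) = 1/(-2816) = -1/2816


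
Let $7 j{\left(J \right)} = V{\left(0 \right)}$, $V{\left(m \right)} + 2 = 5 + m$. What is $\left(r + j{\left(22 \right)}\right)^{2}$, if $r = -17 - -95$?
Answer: $\frac{301401}{49} \approx 6151.0$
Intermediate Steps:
$V{\left(m \right)} = 3 + m$ ($V{\left(m \right)} = -2 + \left(5 + m\right) = 3 + m$)
$j{\left(J \right)} = \frac{3}{7}$ ($j{\left(J \right)} = \frac{3 + 0}{7} = \frac{1}{7} \cdot 3 = \frac{3}{7}$)
$r = 78$ ($r = -17 + 95 = 78$)
$\left(r + j{\left(22 \right)}\right)^{2} = \left(78 + \frac{3}{7}\right)^{2} = \left(\frac{549}{7}\right)^{2} = \frac{301401}{49}$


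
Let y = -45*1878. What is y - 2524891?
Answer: -2609401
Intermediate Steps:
y = -84510
y - 2524891 = -84510 - 2524891 = -2609401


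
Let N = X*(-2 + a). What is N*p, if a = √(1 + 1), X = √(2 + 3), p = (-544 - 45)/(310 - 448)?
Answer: 589*√5*(-2 + √2)/138 ≈ -5.5906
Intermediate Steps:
p = 589/138 (p = -589/(-138) = -589*(-1/138) = 589/138 ≈ 4.2681)
X = √5 ≈ 2.2361
a = √2 ≈ 1.4142
N = √5*(-2 + √2) ≈ -1.3099
N*p = (√5*(-2 + √2))*(589/138) = 589*√5*(-2 + √2)/138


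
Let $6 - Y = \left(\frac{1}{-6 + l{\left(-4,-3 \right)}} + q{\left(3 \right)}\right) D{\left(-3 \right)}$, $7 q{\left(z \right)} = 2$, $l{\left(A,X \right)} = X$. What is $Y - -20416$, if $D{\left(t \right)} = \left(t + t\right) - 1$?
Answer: $\frac{183809}{9} \approx 20423.0$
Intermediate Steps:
$q{\left(z \right)} = \frac{2}{7}$ ($q{\left(z \right)} = \frac{1}{7} \cdot 2 = \frac{2}{7}$)
$D{\left(t \right)} = -1 + 2 t$ ($D{\left(t \right)} = 2 t - 1 = -1 + 2 t$)
$Y = \frac{65}{9}$ ($Y = 6 - \left(\frac{1}{-6 - 3} + \frac{2}{7}\right) \left(-1 + 2 \left(-3\right)\right) = 6 - \left(\frac{1}{-9} + \frac{2}{7}\right) \left(-1 - 6\right) = 6 - \left(- \frac{1}{9} + \frac{2}{7}\right) \left(-7\right) = 6 - \frac{11}{63} \left(-7\right) = 6 - - \frac{11}{9} = 6 + \frac{11}{9} = \frac{65}{9} \approx 7.2222$)
$Y - -20416 = \frac{65}{9} - -20416 = \frac{65}{9} + 20416 = \frac{183809}{9}$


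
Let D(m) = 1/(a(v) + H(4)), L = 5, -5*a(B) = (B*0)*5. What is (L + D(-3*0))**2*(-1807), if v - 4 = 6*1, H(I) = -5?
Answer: -1040832/25 ≈ -41633.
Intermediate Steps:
v = 10 (v = 4 + 6*1 = 4 + 6 = 10)
a(B) = 0 (a(B) = -B*0*5/5 = -0*5 = -1/5*0 = 0)
D(m) = -1/5 (D(m) = 1/(0 - 5) = 1/(-5) = -1/5)
(L + D(-3*0))**2*(-1807) = (5 - 1/5)**2*(-1807) = (24/5)**2*(-1807) = (576/25)*(-1807) = -1040832/25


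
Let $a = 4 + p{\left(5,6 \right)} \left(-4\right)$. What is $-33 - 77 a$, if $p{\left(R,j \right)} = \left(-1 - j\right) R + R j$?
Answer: $-1881$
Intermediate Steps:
$p{\left(R,j \right)} = R j + R \left(-1 - j\right)$ ($p{\left(R,j \right)} = R \left(-1 - j\right) + R j = R j + R \left(-1 - j\right)$)
$a = 24$ ($a = 4 + \left(-1\right) 5 \left(-4\right) = 4 - -20 = 4 + 20 = 24$)
$-33 - 77 a = -33 - 1848 = -1881$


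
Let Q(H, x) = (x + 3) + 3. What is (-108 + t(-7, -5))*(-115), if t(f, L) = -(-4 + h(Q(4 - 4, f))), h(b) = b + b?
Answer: 11730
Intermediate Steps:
Q(H, x) = 6 + x (Q(H, x) = (3 + x) + 3 = 6 + x)
h(b) = 2*b
t(f, L) = -8 - 2*f (t(f, L) = -(-4 + 2*(6 + f)) = -(-4 + (12 + 2*f)) = -(8 + 2*f) = -8 - 2*f)
(-108 + t(-7, -5))*(-115) = (-108 + (-8 - 2*(-7)))*(-115) = (-108 + (-8 + 14))*(-115) = (-108 + 6)*(-115) = -102*(-115) = 11730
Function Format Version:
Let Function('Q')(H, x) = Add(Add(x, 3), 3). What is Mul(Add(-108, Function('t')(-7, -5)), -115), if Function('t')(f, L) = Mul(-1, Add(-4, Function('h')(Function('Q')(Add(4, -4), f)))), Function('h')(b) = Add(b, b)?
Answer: 11730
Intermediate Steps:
Function('Q')(H, x) = Add(6, x) (Function('Q')(H, x) = Add(Add(3, x), 3) = Add(6, x))
Function('h')(b) = Mul(2, b)
Function('t')(f, L) = Add(-8, Mul(-2, f)) (Function('t')(f, L) = Mul(-1, Add(-4, Mul(2, Add(6, f)))) = Mul(-1, Add(-4, Add(12, Mul(2, f)))) = Mul(-1, Add(8, Mul(2, f))) = Add(-8, Mul(-2, f)))
Mul(Add(-108, Function('t')(-7, -5)), -115) = Mul(Add(-108, Add(-8, Mul(-2, -7))), -115) = Mul(Add(-108, Add(-8, 14)), -115) = Mul(Add(-108, 6), -115) = Mul(-102, -115) = 11730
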